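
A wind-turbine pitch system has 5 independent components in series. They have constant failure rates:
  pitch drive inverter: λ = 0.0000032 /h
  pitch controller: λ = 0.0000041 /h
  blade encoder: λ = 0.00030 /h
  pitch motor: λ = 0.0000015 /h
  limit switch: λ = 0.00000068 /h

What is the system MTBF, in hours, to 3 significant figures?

3230

Series of exponential components: λ_sys = Σ λ_i
λ_sys = 0.0000032 + 0.0000041 + 0.00030 + 0.0000015 + 0.00000068 = 3.0948e-04 /h
MTBF = 1 / λ_sys = 3230 h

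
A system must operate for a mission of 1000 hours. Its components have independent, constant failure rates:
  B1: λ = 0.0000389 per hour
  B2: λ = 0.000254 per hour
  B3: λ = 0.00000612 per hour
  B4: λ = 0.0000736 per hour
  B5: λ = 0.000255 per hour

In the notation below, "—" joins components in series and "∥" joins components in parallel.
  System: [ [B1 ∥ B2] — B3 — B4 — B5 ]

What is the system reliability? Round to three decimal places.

R(B1) = exp(−0.0000389 × 1000) = 0.96185
R(B2) = exp(−0.000254 × 1000) = 0.77569
R(B3) = exp(−0.00000612 × 1000) = 0.99390
R(B4) = exp(−0.0000736 × 1000) = 0.92904
R(B5) = exp(−0.000255 × 1000) = 0.77492
Parallel (B1 and B2): 1 − (1 − 0.96185)(1 − 0.77569) = 0.99144
Series ([0.99144], B3, B4, and B5): 0.99144 × 0.99390 × 0.92904 × 0.77492 = 0.709

0.709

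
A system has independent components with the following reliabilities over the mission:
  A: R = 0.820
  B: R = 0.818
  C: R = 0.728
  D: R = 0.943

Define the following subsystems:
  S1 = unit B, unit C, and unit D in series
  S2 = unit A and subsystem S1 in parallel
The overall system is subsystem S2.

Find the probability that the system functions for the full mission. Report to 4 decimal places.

0.9211

Series (B, C, and D): 0.818000 × 0.728000 × 0.943000 = 0.561560
Parallel (A and [0.561560]): 1 − (1 − 0.820000)(1 − 0.561560) = 0.9211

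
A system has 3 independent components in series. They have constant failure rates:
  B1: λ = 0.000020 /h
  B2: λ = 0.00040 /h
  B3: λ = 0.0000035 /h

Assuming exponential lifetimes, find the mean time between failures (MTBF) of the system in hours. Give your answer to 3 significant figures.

Series of exponential components: λ_sys = Σ λ_i
λ_sys = 0.000020 + 0.00040 + 0.0000035 = 4.2350e-04 /h
MTBF = 1 / λ_sys = 2360 h

2360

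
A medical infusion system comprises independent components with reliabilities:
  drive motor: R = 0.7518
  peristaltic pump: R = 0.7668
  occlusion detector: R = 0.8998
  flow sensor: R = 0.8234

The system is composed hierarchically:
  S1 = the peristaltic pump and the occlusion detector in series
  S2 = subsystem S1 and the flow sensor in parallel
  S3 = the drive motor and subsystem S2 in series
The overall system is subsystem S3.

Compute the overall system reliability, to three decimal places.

0.711

Series (peristaltic pump and occlusion detector): 0.76680 × 0.89980 = 0.68997
Parallel ([0.68997] and flow sensor): 1 − (1 − 0.68997)(1 − 0.82340) = 0.94525
Series (drive motor and [0.94525]): 0.75180 × 0.94525 = 0.711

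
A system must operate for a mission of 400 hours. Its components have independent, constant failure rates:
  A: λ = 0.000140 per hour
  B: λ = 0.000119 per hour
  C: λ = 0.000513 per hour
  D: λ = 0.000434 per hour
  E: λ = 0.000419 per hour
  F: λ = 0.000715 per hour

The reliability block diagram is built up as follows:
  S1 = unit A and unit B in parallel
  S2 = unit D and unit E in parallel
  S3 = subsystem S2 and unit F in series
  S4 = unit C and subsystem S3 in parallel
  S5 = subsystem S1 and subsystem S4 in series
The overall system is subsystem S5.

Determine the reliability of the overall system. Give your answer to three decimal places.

R(A) = exp(−0.000140 × 400) = 0.94554
R(B) = exp(−0.000119 × 400) = 0.95352
R(C) = exp(−0.000513 × 400) = 0.81448
R(D) = exp(−0.000434 × 400) = 0.84063
R(E) = exp(−0.000419 × 400) = 0.84569
R(F) = exp(−0.000715 × 400) = 0.75126
Parallel (A and B): 1 − (1 − 0.94554)(1 − 0.95352) = 0.99747
Parallel (D and E): 1 − (1 − 0.84063)(1 − 0.84569) = 0.97541
Series ([0.97541] and F): 0.97541 × 0.75126 = 0.73279
Parallel (C and [0.73279]): 1 − (1 − 0.81448)(1 − 0.73279) = 0.95043
Series ([0.99747] and [0.95043]): 0.99747 × 0.95043 = 0.948

0.948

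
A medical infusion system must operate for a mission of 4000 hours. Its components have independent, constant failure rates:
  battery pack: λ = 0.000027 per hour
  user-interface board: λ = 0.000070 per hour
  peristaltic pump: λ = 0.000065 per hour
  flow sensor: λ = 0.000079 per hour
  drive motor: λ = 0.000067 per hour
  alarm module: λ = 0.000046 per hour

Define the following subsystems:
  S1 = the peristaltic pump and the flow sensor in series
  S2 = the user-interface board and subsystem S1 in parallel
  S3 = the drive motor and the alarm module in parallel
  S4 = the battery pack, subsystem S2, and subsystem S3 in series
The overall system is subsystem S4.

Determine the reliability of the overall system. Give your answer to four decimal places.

R(battery pack) = exp(−0.000027 × 4000) = 0.897628
R(user-interface board) = exp(−0.000070 × 4000) = 0.755784
R(peristaltic pump) = exp(−0.000065 × 4000) = 0.771052
R(flow sensor) = exp(−0.000079 × 4000) = 0.729059
R(drive motor) = exp(−0.000067 × 4000) = 0.764908
R(alarm module) = exp(−0.000046 × 4000) = 0.831936
Series (peristaltic pump and flow sensor): 0.771052 × 0.729059 = 0.562142
Parallel (user-interface board and [0.562142]): 1 − (1 − 0.755784)(1 − 0.562142) = 0.893068
Parallel (drive motor and alarm module): 1 − (1 − 0.764908)(1 − 0.831936) = 0.960489
Series (battery pack, [0.893068], and [0.960489]): 0.897628 × 0.893068 × 0.960489 = 0.7700

0.7700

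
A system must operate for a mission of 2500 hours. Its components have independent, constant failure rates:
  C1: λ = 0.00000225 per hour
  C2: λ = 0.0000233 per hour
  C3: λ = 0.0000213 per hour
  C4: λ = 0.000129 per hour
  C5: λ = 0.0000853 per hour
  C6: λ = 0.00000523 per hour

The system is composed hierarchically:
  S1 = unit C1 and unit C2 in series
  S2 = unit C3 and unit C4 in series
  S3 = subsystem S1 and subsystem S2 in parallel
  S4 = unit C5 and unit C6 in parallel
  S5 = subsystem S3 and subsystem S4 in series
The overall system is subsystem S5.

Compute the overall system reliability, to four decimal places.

R(C1) = exp(−0.00000225 × 2500) = 0.994391
R(C2) = exp(−0.0000233 × 2500) = 0.943414
R(C3) = exp(−0.0000213 × 2500) = 0.948143
R(C4) = exp(−0.000129 × 2500) = 0.724336
R(C5) = exp(−0.0000853 × 2500) = 0.807954
R(C6) = exp(−0.00000523 × 2500) = 0.987010
Series (C1 and C2): 0.994391 × 0.943414 = 0.938122
Series (C3 and C4): 0.948143 × 0.724336 = 0.686774
Parallel ([0.938122] and [0.686774]): 1 − (1 − 0.938122)(1 − 0.686774) = 0.980618
Parallel (C5 and C6): 1 − (1 − 0.807954)(1 − 0.987010) = 0.997505
Series ([0.980618] and [0.997505]): 0.980618 × 0.997505 = 0.9782

0.9782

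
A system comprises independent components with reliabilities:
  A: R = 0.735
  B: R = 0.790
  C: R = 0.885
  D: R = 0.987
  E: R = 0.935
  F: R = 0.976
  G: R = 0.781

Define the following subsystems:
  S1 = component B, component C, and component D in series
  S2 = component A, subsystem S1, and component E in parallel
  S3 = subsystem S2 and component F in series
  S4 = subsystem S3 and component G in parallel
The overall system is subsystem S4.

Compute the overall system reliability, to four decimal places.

Series (B, C, and D): 0.790000 × 0.885000 × 0.987000 = 0.690061
Parallel (A, [0.690061], and E): 1 − (1 − 0.735000)(1 − 0.690061)(1 − 0.935000) = 0.994661
Series ([0.994661] and F): 0.994661 × 0.976000 = 0.970789
Parallel ([0.970789] and G): 1 − (1 − 0.970789)(1 − 0.781000) = 0.9936

0.9936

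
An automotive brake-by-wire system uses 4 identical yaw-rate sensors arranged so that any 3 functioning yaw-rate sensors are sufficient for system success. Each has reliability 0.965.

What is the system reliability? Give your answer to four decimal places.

0.9930

R = Σ_{i=3}^{4} C(4,i) p^i (1−p)^{4−i} with p = 0.965
C(4,3)·0.965^3·0.035^1 = 0.125808
C(4,4)·0.965^4·0.035^0 = 0.867180
Sum = 0.9930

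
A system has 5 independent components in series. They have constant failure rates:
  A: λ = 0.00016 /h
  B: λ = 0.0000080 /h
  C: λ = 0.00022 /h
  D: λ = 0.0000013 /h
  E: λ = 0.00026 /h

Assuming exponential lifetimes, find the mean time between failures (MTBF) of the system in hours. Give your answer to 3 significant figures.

Series of exponential components: λ_sys = Σ λ_i
λ_sys = 0.00016 + 0.0000080 + 0.00022 + 0.0000013 + 0.00026 = 6.4930e-04 /h
MTBF = 1 / λ_sys = 1540 h

1540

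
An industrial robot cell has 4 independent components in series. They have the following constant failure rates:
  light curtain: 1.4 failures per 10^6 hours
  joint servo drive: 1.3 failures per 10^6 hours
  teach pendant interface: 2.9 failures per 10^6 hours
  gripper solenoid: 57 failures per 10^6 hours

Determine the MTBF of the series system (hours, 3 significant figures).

Series of exponential components: λ_sys = Σ λ_i
λ_sys = 0.0000014 + 0.0000013 + 0.0000029 + 0.000057 = 6.2600e-05 /h
MTBF = 1 / λ_sys = 16000 h

16000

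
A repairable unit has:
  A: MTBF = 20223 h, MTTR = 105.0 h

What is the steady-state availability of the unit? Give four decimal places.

0.9948

A(A) = MTBF/(MTBF+MTTR) = 20223/(20223+105.0) = 0.9948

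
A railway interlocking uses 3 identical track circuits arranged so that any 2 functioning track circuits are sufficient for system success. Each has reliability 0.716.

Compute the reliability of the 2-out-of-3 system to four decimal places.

R = Σ_{i=2}^{3} C(3,i) p^i (1−p)^{3−i} with p = 0.716
C(3,2)·0.716^2·0.284^1 = 0.436783
C(3,3)·0.716^3·0.284^0 = 0.367062
Sum = 0.8038

0.8038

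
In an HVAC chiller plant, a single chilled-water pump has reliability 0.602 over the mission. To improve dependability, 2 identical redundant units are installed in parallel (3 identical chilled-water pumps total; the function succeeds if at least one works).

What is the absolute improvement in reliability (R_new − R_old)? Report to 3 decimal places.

R_before = 0.602
R_after = 1 − (1 − 0.602)^3 = 0.937
ΔR = 0.937 − 0.602 = 0.335

0.335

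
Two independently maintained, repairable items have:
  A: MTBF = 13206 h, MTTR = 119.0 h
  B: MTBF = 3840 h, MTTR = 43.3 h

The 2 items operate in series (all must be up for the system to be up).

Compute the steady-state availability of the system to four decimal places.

0.9800

A(A) = MTBF/(MTBF+MTTR) = 13206/(13206+119.0) = 0.991069
A(B) = MTBF/(MTBF+MTTR) = 3840/(3840+43.3) = 0.988850
Series availability: 0.991069 × 0.988850 = 0.9800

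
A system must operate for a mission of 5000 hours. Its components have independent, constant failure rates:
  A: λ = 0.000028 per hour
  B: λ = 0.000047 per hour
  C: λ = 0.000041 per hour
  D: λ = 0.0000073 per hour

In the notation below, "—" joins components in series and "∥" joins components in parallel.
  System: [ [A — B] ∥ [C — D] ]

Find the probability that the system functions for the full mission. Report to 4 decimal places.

R(A) = exp(−0.000028 × 5000) = 0.869358
R(B) = exp(−0.000047 × 5000) = 0.790571
R(C) = exp(−0.000041 × 5000) = 0.814647
R(D) = exp(−0.0000073 × 5000) = 0.964158
Series (A and B): 0.869358 × 0.790571 = 0.687289
Series (C and D): 0.814647 × 0.964158 = 0.785448
Parallel ([0.687289] and [0.785448]): 1 − (1 − 0.687289)(1 − 0.785448) = 0.9329

0.9329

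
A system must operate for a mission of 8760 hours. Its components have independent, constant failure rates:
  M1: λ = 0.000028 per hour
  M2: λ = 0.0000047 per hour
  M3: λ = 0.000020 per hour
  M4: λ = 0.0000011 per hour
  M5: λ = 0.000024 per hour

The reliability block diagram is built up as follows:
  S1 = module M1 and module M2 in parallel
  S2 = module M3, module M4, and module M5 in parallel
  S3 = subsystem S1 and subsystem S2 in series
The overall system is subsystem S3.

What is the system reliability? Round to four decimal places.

R(M1) = exp(−0.000028 × 8760) = 0.782485
R(M2) = exp(−0.0000047 × 8760) = 0.959664
R(M3) = exp(−0.000020 × 8760) = 0.839289
R(M4) = exp(−0.0000011 × 8760) = 0.990410
R(M5) = exp(−0.000024 × 8760) = 0.810390
Parallel (M1 and M2): 1 − (1 − 0.782485)(1 − 0.959664) = 0.991226
Parallel (M3, M4, and M5): 1 − (1 − 0.839289)(1 − 0.990410)(1 − 0.810390) = 0.999708
Series ([0.991226] and [0.999708]): 0.991226 × 0.999708 = 0.9909

0.9909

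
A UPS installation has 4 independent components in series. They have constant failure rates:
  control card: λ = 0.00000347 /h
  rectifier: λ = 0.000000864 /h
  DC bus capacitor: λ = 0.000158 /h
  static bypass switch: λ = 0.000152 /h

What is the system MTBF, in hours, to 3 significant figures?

Series of exponential components: λ_sys = Σ λ_i
λ_sys = 0.00000347 + 0.000000864 + 0.000158 + 0.000152 = 3.1433e-04 /h
MTBF = 1 / λ_sys = 3180 h

3180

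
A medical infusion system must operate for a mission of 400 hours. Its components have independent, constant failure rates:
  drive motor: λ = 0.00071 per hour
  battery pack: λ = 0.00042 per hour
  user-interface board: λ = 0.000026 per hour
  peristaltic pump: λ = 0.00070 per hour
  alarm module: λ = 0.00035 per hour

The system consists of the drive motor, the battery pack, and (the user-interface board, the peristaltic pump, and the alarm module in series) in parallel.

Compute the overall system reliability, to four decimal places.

0.9866

R(drive motor) = exp(−0.00071 × 400) = 0.752767
R(battery pack) = exp(−0.00042 × 400) = 0.845354
R(user-interface board) = exp(−0.000026 × 400) = 0.989654
R(peristaltic pump) = exp(−0.00070 × 400) = 0.755784
R(alarm module) = exp(−0.00035 × 400) = 0.869358
Series (user-interface board, peristaltic pump, and alarm module): 0.989654 × 0.755784 × 0.869358 = 0.650249
Parallel (drive motor, battery pack, and [0.650249]): 1 − (1 − 0.752767)(1 − 0.845354)(1 − 0.650249) = 0.9866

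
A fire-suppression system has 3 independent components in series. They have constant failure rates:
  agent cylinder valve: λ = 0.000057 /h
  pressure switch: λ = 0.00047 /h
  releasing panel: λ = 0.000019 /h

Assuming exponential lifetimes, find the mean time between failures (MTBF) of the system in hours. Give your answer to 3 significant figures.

Series of exponential components: λ_sys = Σ λ_i
λ_sys = 0.000057 + 0.00047 + 0.000019 = 5.4600e-04 /h
MTBF = 1 / λ_sys = 1830 h

1830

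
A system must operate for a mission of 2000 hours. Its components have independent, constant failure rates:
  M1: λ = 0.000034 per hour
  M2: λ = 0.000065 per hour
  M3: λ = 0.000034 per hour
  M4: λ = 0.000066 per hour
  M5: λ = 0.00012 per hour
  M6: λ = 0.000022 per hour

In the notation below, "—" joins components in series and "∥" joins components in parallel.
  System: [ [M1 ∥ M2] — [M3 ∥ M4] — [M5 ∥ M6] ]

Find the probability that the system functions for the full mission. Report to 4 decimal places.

0.9749

R(M1) = exp(−0.000034 × 2000) = 0.934260
R(M2) = exp(−0.000065 × 2000) = 0.878095
R(M3) = exp(−0.000034 × 2000) = 0.934260
R(M4) = exp(−0.000066 × 2000) = 0.876341
R(M5) = exp(−0.00012 × 2000) = 0.786628
R(M6) = exp(−0.000022 × 2000) = 0.956954
Parallel (M1 and M2): 1 − (1 − 0.934260)(1 − 0.878095) = 0.991986
Parallel (M3 and M4): 1 − (1 − 0.934260)(1 − 0.876341) = 0.991871
Parallel (M5 and M6): 1 − (1 − 0.786628)(1 − 0.956954) = 0.990815
Series ([0.991986], [0.991871], and [0.990815]): 0.991986 × 0.991871 × 0.990815 = 0.9749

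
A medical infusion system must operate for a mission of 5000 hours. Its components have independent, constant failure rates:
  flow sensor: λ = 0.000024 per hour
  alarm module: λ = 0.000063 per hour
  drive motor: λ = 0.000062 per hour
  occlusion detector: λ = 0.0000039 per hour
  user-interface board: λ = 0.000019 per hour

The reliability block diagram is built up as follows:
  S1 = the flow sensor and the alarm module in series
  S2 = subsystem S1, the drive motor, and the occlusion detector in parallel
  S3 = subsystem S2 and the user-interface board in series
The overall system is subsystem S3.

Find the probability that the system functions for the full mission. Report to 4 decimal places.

0.9077

R(flow sensor) = exp(−0.000024 × 5000) = 0.886920
R(alarm module) = exp(−0.000063 × 5000) = 0.729789
R(drive motor) = exp(−0.000062 × 5000) = 0.733447
R(occlusion detector) = exp(−0.0000039 × 5000) = 0.980689
R(user-interface board) = exp(−0.000019 × 5000) = 0.909373
Series (flow sensor and alarm module): 0.886920 × 0.729789 = 0.647264
Parallel ([0.647264], drive motor, and occlusion detector): 1 − (1 − 0.647264)(1 − 0.733447)(1 − 0.980689) = 0.998184
Series ([0.998184] and user-interface board): 0.998184 × 0.909373 = 0.9077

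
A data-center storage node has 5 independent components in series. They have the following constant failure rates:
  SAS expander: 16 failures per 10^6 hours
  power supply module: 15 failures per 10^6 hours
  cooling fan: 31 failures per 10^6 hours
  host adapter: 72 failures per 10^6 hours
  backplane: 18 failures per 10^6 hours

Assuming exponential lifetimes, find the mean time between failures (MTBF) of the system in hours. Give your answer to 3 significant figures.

6580

Series of exponential components: λ_sys = Σ λ_i
λ_sys = 0.000016 + 0.000015 + 0.000031 + 0.000072 + 0.000018 = 1.5200e-04 /h
MTBF = 1 / λ_sys = 6580 h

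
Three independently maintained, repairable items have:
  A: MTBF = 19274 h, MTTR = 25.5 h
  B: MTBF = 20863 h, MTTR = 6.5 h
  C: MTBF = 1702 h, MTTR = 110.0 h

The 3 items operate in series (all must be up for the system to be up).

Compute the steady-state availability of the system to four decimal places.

A(A) = MTBF/(MTBF+MTTR) = 19274/(19274+25.5) = 0.998679
A(B) = MTBF/(MTBF+MTTR) = 20863/(20863+6.5) = 0.999689
A(C) = MTBF/(MTBF+MTTR) = 1702/(1702+110.0) = 0.939294
Series availability: 0.998679 × 0.999689 × 0.939294 = 0.9378

0.9378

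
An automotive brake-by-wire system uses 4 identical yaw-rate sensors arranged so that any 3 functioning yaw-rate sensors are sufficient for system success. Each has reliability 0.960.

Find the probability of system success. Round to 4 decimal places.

R = Σ_{i=3}^{4} C(4,i) p^i (1−p)^{4−i} with p = 0.960
C(4,3)·0.960^3·0.040^1 = 0.141558
C(4,4)·0.960^4·0.040^0 = 0.849347
Sum = 0.9909

0.9909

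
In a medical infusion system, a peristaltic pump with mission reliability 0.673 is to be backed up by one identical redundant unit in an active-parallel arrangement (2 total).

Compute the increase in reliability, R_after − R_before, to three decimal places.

R_before = 0.673
R_after = 1 − (1 − 0.673)^2 = 0.893
ΔR = 0.893 − 0.673 = 0.220

0.220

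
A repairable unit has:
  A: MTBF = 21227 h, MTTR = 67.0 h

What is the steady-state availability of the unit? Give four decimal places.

0.9969

A(A) = MTBF/(MTBF+MTTR) = 21227/(21227+67.0) = 0.9969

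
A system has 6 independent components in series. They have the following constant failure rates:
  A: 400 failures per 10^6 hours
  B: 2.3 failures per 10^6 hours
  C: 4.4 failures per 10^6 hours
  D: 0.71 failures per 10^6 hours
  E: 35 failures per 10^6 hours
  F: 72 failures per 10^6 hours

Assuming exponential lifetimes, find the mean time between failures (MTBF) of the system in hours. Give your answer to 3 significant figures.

Series of exponential components: λ_sys = Σ λ_i
λ_sys = 0.00040 + 0.0000023 + 0.0000044 + 0.00000071 + 0.000035 + 0.000072 = 5.1441e-04 /h
MTBF = 1 / λ_sys = 1940 h

1940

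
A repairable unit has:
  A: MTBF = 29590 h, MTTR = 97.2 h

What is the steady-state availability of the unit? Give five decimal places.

A(A) = MTBF/(MTBF+MTTR) = 29590/(29590+97.2) = 0.99673

0.99673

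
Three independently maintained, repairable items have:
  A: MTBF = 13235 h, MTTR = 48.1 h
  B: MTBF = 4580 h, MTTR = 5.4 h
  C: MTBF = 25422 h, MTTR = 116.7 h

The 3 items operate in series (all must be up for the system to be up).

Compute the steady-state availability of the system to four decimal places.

0.9907

A(A) = MTBF/(MTBF+MTTR) = 13235/(13235+48.1) = 0.996379
A(B) = MTBF/(MTBF+MTTR) = 4580/(4580+5.4) = 0.998822
A(C) = MTBF/(MTBF+MTTR) = 25422/(25422+116.7) = 0.995430
Series availability: 0.996379 × 0.998822 × 0.995430 = 0.9907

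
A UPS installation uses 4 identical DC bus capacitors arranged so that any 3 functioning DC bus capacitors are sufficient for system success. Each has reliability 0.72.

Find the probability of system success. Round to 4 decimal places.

0.6868

R = Σ_{i=3}^{4} C(4,i) p^i (1−p)^{4−i} with p = 0.72
C(4,3)·0.72^3·0.28^1 = 0.418038
C(4,4)·0.72^4·0.28^0 = 0.268739
Sum = 0.6868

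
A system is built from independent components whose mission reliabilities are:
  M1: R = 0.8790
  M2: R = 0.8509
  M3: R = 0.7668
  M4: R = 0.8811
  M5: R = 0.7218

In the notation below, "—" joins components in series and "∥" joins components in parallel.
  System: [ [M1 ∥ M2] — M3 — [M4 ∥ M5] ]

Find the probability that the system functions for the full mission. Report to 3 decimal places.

Parallel (M1 and M2): 1 − (1 − 0.87900)(1 − 0.85090) = 0.98196
Parallel (M4 and M5): 1 − (1 − 0.88110)(1 − 0.72180) = 0.96692
Series ([0.98196], M3, and [0.96692]): 0.98196 × 0.76680 × 0.96692 = 0.728

0.728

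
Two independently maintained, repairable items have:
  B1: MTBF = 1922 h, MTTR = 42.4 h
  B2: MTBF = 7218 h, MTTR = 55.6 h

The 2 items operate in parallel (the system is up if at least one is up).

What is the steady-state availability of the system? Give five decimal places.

0.99984

A(B1) = MTBF/(MTBF+MTTR) = 1922/(1922+42.4) = 0.978416
A(B2) = MTBF/(MTBF+MTTR) = 7218/(7218+55.6) = 0.992356
Parallel availability: 1 − (1 − 0.978416)(1 − 0.992356) = 0.99984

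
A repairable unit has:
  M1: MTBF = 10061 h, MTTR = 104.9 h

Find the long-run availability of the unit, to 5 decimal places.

0.98968

A(M1) = MTBF/(MTBF+MTTR) = 10061/(10061+104.9) = 0.98968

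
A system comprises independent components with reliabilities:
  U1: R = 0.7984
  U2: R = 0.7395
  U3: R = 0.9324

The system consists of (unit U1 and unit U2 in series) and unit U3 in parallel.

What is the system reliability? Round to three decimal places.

Series (U1 and U2): 0.79840 × 0.73950 = 0.59042
Parallel ([0.59042] and U3): 1 − (1 − 0.59042)(1 − 0.93240) = 0.972

0.972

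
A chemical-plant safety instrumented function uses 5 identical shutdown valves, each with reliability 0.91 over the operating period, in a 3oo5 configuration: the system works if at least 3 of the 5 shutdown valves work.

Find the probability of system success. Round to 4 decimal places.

R = Σ_{i=3}^{5} C(5,i) p^i (1−p)^{5−i} with p = 0.91
C(5,3)·0.91^3·0.09^2 = 0.061039
C(5,4)·0.91^4·0.09^1 = 0.308587
C(5,5)·0.91^5·0.09^0 = 0.624032
Sum = 0.9937

0.9937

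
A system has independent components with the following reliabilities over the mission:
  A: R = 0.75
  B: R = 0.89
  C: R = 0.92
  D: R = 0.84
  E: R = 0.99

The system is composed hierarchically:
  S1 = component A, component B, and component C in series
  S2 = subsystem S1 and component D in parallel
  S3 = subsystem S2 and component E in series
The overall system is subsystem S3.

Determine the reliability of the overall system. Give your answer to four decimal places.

0.9289

Series (A, B, and C): 0.750000 × 0.890000 × 0.920000 = 0.614100
Parallel ([0.614100] and D): 1 − (1 − 0.614100)(1 − 0.840000) = 0.938256
Series ([0.938256] and E): 0.938256 × 0.990000 = 0.9289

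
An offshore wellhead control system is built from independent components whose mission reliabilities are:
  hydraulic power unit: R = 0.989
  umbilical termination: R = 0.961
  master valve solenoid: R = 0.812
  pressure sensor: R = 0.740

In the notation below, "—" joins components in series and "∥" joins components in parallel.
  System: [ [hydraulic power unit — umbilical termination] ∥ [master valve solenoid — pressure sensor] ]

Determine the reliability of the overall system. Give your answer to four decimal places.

Series (hydraulic power unit and umbilical termination): 0.989000 × 0.961000 = 0.950429
Series (master valve solenoid and pressure sensor): 0.812000 × 0.740000 = 0.600880
Parallel ([0.950429] and [0.600880]): 1 − (1 − 0.950429)(1 − 0.600880) = 0.9802

0.9802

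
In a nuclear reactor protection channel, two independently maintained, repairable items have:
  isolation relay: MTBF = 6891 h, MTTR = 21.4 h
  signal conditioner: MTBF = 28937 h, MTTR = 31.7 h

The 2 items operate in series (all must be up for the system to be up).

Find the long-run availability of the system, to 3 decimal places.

A(isolation relay) = MTBF/(MTBF+MTTR) = 6891/(6891+21.4) = 0.996904
A(signal conditioner) = MTBF/(MTBF+MTTR) = 28937/(28937+31.7) = 0.998906
Series availability: 0.996904 × 0.998906 = 0.996

0.996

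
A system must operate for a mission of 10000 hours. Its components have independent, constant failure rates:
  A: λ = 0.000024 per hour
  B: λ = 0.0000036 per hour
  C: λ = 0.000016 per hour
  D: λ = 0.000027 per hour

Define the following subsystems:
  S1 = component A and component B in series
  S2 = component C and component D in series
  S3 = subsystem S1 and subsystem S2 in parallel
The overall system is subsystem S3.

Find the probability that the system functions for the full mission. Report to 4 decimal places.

0.9157

R(A) = exp(−0.000024 × 10000) = 0.786628
R(B) = exp(−0.0000036 × 10000) = 0.964640
R(C) = exp(−0.000016 × 10000) = 0.852144
R(D) = exp(−0.000027 × 10000) = 0.763379
Series (A and B): 0.786628 × 0.964640 = 0.758813
Series (C and D): 0.852144 × 0.763379 = 0.650509
Parallel ([0.758813] and [0.650509]): 1 − (1 − 0.758813)(1 − 0.650509) = 0.9157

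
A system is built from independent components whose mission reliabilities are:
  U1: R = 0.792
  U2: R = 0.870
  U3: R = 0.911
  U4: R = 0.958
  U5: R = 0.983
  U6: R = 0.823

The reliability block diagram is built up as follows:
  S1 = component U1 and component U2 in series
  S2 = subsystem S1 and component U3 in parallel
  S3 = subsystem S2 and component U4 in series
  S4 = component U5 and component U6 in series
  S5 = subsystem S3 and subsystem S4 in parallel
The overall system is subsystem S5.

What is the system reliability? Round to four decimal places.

Series (U1 and U2): 0.792000 × 0.870000 = 0.689040
Parallel ([0.689040] and U3): 1 − (1 − 0.689040)(1 − 0.911000) = 0.972325
Series ([0.972325] and U4): 0.972325 × 0.958000 = 0.931487
Series (U5 and U6): 0.983000 × 0.823000 = 0.809009
Parallel ([0.931487] and [0.809009]): 1 − (1 − 0.931487)(1 − 0.809009) = 0.9869

0.9869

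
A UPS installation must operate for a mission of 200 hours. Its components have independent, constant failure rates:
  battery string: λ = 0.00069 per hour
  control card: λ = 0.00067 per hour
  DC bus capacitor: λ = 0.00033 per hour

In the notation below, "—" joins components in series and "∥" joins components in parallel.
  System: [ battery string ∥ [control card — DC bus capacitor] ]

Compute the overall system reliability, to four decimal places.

0.9766

R(battery string) = exp(−0.00069 × 200) = 0.871099
R(control card) = exp(−0.00067 × 200) = 0.874590
R(DC bus capacitor) = exp(−0.00033 × 200) = 0.936131
Series (control card and DC bus capacitor): 0.874590 × 0.936131 = 0.818731
Parallel (battery string and [0.818731]): 1 − (1 − 0.871099)(1 − 0.818731) = 0.9766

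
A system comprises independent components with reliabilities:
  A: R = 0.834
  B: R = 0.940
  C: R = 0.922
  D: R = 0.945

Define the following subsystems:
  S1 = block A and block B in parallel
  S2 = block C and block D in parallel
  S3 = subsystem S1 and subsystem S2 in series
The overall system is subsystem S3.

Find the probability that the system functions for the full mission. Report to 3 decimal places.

Parallel (A and B): 1 − (1 − 0.83400)(1 − 0.94000) = 0.99004
Parallel (C and D): 1 − (1 − 0.92200)(1 − 0.94500) = 0.99571
Series ([0.99004] and [0.99571]): 0.99004 × 0.99571 = 0.986

0.986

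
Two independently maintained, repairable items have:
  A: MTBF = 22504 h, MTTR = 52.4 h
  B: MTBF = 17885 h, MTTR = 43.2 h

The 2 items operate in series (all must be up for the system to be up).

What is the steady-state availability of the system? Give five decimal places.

A(A) = MTBF/(MTBF+MTTR) = 22504/(22504+52.4) = 0.997677
A(B) = MTBF/(MTBF+MTTR) = 17885/(17885+43.2) = 0.997590
Series availability: 0.997677 × 0.997590 = 0.99527

0.99527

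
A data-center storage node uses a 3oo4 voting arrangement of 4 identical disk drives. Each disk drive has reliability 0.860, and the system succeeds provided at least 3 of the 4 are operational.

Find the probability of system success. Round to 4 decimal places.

R = Σ_{i=3}^{4} C(4,i) p^i (1−p)^{4−i} with p = 0.860
C(4,3)·0.860^3·0.140^1 = 0.356191
C(4,4)·0.860^4·0.140^0 = 0.547008
Sum = 0.9032

0.9032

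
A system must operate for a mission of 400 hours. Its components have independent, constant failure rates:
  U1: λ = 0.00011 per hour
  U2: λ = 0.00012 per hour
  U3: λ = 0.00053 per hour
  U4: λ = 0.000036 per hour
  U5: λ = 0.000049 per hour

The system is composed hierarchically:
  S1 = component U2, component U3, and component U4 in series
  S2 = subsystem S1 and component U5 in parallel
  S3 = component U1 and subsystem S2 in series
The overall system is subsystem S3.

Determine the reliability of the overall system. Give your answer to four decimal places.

0.9525

R(U1) = exp(−0.00011 × 400) = 0.956954
R(U2) = exp(−0.00012 × 400) = 0.953134
R(U3) = exp(−0.00053 × 400) = 0.808965
R(U4) = exp(−0.000036 × 400) = 0.985703
R(U5) = exp(−0.000049 × 400) = 0.980591
Series (U2, U3, and U4): 0.953134 × 0.808965 × 0.985703 = 0.760028
Parallel ([0.760028] and U5): 1 − (1 − 0.760028)(1 − 0.980591) = 0.995342
Series (U1 and [0.995342]): 0.956954 × 0.995342 = 0.9525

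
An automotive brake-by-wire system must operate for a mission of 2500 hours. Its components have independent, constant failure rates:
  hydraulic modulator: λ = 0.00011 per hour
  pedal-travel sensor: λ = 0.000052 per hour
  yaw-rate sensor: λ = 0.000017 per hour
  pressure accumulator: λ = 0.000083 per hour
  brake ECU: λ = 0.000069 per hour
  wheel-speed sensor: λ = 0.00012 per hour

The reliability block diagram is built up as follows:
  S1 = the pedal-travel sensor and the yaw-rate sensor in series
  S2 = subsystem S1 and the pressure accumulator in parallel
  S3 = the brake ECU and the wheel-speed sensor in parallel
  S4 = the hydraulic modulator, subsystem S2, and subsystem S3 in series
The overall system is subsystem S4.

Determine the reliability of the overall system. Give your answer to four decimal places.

R(hydraulic modulator) = exp(−0.00011 × 2500) = 0.759572
R(pedal-travel sensor) = exp(−0.000052 × 2500) = 0.878095
R(yaw-rate sensor) = exp(−0.000017 × 2500) = 0.958390
R(pressure accumulator) = exp(−0.000083 × 2500) = 0.812613
R(brake ECU) = exp(−0.000069 × 2500) = 0.841558
R(wheel-speed sensor) = exp(−0.00012 × 2500) = 0.740818
Series (pedal-travel sensor and yaw-rate sensor): 0.878095 × 0.958390 = 0.841557
Parallel ([0.841557] and pressure accumulator): 1 − (1 − 0.841557)(1 − 0.812613) = 0.970310
Parallel (brake ECU and wheel-speed sensor): 1 − (1 − 0.841558)(1 − 0.740818) = 0.958935
Series (hydraulic modulator, [0.970310], and [0.958935]): 0.759572 × 0.970310 × 0.958935 = 0.7068

0.7068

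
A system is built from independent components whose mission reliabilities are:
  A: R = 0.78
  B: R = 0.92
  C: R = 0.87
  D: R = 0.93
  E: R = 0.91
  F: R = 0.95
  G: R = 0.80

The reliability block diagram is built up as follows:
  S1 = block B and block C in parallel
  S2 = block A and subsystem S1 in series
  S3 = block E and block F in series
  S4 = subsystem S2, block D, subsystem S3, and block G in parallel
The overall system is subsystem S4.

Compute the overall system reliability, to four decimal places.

Parallel (B and C): 1 − (1 − 0.920000)(1 − 0.870000) = 0.989600
Series (A and [0.989600]): 0.780000 × 0.989600 = 0.771888
Series (E and F): 0.910000 × 0.950000 = 0.864500
Parallel ([0.771888], D, [0.864500], and G): 1 − (1 − 0.771888)(1 − 0.930000)(1 − 0.864500)(1 − 0.800000) = 0.9996

0.9996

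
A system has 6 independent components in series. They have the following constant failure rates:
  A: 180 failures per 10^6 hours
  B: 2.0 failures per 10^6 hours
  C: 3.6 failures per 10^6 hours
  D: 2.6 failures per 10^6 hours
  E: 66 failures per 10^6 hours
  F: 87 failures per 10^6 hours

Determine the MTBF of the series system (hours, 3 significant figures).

Series of exponential components: λ_sys = Σ λ_i
λ_sys = 0.00018 + 0.0000020 + 0.0000036 + 0.0000026 + 0.000066 + 0.000087 = 3.4120e-04 /h
MTBF = 1 / λ_sys = 2930 h

2930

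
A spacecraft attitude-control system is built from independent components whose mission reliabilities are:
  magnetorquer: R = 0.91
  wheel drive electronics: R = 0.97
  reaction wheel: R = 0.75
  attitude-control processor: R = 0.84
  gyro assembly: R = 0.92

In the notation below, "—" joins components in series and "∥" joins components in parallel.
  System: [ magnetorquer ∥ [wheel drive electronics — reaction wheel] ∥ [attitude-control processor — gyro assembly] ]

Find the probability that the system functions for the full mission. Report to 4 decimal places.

Series (wheel drive electronics and reaction wheel): 0.970000 × 0.750000 = 0.727500
Series (attitude-control processor and gyro assembly): 0.840000 × 0.920000 = 0.772800
Parallel (magnetorquer, [0.727500], and [0.772800]): 1 − (1 − 0.910000)(1 − 0.727500)(1 − 0.772800) = 0.9944

0.9944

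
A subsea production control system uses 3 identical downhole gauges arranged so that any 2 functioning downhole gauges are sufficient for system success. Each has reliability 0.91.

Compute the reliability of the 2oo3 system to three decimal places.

0.977

R = Σ_{i=2}^{3} C(3,i) p^i (1−p)^{3−i} with p = 0.91
C(3,2)·0.91^2·0.09^1 = 0.22359
C(3,3)·0.91^3·0.09^0 = 0.75357
Sum = 0.977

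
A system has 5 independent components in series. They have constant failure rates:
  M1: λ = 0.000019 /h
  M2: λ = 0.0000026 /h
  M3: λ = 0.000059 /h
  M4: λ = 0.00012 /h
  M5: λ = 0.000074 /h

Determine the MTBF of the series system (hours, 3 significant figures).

3640

Series of exponential components: λ_sys = Σ λ_i
λ_sys = 0.000019 + 0.0000026 + 0.000059 + 0.00012 + 0.000074 = 2.7460e-04 /h
MTBF = 1 / λ_sys = 3640 h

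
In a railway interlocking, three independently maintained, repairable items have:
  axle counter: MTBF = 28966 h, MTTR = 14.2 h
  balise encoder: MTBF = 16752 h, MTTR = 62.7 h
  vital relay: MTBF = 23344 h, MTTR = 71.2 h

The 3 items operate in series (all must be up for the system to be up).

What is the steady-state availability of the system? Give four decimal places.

A(axle counter) = MTBF/(MTBF+MTTR) = 28966/(28966+14.2) = 0.999510
A(balise encoder) = MTBF/(MTBF+MTTR) = 16752/(16752+62.7) = 0.996271
A(vital relay) = MTBF/(MTBF+MTTR) = 23344/(23344+71.2) = 0.996959
Series availability: 0.999510 × 0.996271 × 0.996959 = 0.9928

0.9928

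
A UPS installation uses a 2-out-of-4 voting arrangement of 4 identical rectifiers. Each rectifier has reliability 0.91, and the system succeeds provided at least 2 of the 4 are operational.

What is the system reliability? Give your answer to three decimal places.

0.997

R = Σ_{i=2}^{4} C(4,i) p^i (1−p)^{4−i} with p = 0.91
C(4,2)·0.91^2·0.09^2 = 0.04025
C(4,3)·0.91^3·0.09^1 = 0.27129
C(4,4)·0.91^4·0.09^0 = 0.68575
Sum = 0.997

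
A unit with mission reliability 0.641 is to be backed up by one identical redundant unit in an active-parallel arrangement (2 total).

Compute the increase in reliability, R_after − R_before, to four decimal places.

R_before = 0.641
R_after = 1 − (1 − 0.641)^2 = 0.8711
ΔR = 0.8711 − 0.641 = 0.2301

0.2301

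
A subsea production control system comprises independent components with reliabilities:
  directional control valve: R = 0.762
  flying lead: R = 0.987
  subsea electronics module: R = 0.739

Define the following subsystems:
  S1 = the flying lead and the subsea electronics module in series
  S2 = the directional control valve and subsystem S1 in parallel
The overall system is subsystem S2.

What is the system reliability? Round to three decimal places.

0.936

Series (flying lead and subsea electronics module): 0.98700 × 0.73900 = 0.72939
Parallel (directional control valve and [0.72939]): 1 − (1 − 0.76200)(1 − 0.72939) = 0.936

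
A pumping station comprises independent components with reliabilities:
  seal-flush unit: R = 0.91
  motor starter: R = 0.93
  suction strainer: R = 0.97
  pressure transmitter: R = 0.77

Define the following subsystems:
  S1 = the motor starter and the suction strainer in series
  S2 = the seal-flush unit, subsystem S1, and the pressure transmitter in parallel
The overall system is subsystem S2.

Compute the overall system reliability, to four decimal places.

0.9980

Series (motor starter and suction strainer): 0.930000 × 0.970000 = 0.902100
Parallel (seal-flush unit, [0.902100], and pressure transmitter): 1 − (1 − 0.910000)(1 − 0.902100)(1 − 0.770000) = 0.9980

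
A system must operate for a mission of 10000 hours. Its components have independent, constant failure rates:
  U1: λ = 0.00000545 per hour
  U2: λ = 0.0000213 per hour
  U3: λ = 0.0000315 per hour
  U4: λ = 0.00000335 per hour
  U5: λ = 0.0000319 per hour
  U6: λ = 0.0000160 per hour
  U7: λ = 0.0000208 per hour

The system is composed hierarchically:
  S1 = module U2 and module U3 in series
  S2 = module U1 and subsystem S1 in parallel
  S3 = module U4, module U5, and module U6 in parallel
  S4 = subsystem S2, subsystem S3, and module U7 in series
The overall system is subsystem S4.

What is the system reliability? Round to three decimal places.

0.793

R(U1) = exp(−0.00000545 × 10000) = 0.94696
R(U2) = exp(−0.0000213 × 10000) = 0.80816
R(U3) = exp(−0.0000315 × 10000) = 0.72979
R(U4) = exp(−0.00000335 × 10000) = 0.96705
R(U5) = exp(−0.0000319 × 10000) = 0.72688
R(U6) = exp(−0.0000160 × 10000) = 0.85214
R(U7) = exp(−0.0000208 × 10000) = 0.81221
Series (U2 and U3): 0.80816 × 0.72979 = 0.58979
Parallel (U1 and [0.58979]): 1 − (1 − 0.94696)(1 − 0.58979) = 0.97824
Parallel (U4, U5, and U6): 1 − (1 − 0.96705)(1 − 0.72688)(1 − 0.85214) = 0.99867
Series ([0.97824], [0.99867], and U7): 0.97824 × 0.99867 × 0.81221 = 0.793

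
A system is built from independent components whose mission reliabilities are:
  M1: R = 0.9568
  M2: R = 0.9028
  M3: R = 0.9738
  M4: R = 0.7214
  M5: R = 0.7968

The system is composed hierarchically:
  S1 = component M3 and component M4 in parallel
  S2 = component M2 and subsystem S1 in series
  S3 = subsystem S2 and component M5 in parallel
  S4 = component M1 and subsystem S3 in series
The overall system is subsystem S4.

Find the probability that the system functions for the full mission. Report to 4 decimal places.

Parallel (M3 and M4): 1 − (1 − 0.973800)(1 − 0.721400) = 0.992701
Series (M2 and [0.992701]): 0.902800 × 0.992701 = 0.896210
Parallel ([0.896210] and M5): 1 − (1 − 0.896210)(1 − 0.796800) = 0.978910
Series (M1 and [0.978910]): 0.956800 × 0.978910 = 0.9366

0.9366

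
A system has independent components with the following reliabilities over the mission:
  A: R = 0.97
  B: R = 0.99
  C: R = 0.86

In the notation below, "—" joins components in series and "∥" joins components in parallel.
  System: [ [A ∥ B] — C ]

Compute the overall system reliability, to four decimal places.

0.8597

Parallel (A and B): 1 − (1 − 0.970000)(1 − 0.990000) = 0.999700
Series ([0.999700] and C): 0.999700 × 0.860000 = 0.8597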